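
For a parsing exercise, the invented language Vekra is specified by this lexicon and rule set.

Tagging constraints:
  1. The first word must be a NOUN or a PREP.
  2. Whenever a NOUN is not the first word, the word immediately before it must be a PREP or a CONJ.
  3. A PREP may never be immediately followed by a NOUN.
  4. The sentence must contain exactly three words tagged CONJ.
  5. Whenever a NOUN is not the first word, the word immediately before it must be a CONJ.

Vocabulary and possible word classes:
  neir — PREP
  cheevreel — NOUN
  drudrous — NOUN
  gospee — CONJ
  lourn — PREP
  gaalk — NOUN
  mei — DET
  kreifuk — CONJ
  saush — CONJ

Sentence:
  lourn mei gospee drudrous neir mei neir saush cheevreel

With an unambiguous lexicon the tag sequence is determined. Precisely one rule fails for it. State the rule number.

Fixed tagging: PREP DET CONJ NOUN PREP DET PREP CONJ NOUN.
Checking each rule: R1 ok, R2 ok, R3 ok, R4 fails, R5 ok.
Only rule 4 fails.

4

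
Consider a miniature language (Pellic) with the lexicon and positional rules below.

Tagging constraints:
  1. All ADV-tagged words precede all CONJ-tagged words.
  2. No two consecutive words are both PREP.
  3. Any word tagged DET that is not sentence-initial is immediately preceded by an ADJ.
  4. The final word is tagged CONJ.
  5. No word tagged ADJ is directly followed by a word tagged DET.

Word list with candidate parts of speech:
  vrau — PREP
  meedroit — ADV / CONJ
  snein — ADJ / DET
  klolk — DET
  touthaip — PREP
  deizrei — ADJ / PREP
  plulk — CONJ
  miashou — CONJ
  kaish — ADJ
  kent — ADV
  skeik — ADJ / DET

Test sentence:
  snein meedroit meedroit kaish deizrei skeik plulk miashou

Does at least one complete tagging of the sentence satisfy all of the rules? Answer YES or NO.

YES

Candidates per position — 1:snein {ADJ,DET}; 2:meedroit {ADV,CONJ}; 3:meedroit {ADV,CONJ}; 4:kaish {ADJ}; 5:deizrei {ADJ,PREP}; 6:skeik {ADJ,DET}; 7:plulk {CONJ}; 8:miashou {CONJ}.
One satisfying assignment: DET ADV ADV ADJ ADJ ADJ CONJ CONJ.
Rule-by-rule: rule 1 holds; rule 2 holds; rule 3 holds; rule 4 holds; rule 5 holds.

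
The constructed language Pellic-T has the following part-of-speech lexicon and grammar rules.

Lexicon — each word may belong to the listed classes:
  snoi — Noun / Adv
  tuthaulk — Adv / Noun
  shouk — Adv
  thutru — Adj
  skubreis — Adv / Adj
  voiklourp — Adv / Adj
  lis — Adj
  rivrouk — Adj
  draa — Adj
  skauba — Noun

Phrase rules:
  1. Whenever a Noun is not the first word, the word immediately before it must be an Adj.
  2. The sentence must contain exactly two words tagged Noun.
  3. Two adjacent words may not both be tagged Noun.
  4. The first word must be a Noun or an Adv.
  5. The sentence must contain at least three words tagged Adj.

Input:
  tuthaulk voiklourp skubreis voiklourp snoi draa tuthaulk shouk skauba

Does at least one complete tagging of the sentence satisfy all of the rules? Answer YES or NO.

Candidates per position — 1:tuthaulk {Adv,Noun}; 2:voiklourp {Adv,Adj}; 3:skubreis {Adv,Adj}; 4:voiklourp {Adv,Adj}; 5:snoi {Noun,Adv}; 6:draa {Adj}; 7:tuthaulk {Adv,Noun}; 8:shouk {Adv}; 9:skauba {Noun}.
Rule 1 cannot be satisfied by any choice of tags from the lexicon.
So there is no consistent tagging.

NO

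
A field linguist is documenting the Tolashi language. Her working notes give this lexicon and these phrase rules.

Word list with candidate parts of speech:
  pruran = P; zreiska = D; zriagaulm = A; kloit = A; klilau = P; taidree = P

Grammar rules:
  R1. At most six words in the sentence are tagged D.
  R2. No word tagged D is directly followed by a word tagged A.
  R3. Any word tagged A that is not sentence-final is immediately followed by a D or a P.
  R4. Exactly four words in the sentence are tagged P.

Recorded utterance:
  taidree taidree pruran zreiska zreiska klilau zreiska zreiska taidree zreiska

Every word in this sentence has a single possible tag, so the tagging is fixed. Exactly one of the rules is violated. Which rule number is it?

Fixed tagging: P P P D D P D D P D.
Checking each rule: R1 pass, R2 pass, R3 pass, R4 fail.
Only rule 4 fails.

4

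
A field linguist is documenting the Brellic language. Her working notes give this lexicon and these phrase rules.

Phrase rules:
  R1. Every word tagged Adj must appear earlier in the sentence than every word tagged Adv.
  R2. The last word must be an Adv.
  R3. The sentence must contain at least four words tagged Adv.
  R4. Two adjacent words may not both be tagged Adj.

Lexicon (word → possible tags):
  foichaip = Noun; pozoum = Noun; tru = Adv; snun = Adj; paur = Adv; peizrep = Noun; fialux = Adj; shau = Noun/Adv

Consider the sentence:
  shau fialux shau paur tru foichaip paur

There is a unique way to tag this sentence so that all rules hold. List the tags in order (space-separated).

Noun Adj Adv Adv Adv Noun Adv

Candidates per position — 1:shau {Noun,Adv}; 2:fialux {Adj}; 3:shau {Noun,Adv}; 4:paur {Adv}; 5:tru {Adv}; 6:foichaip {Noun}; 7:paur {Adv}.
Position 1: Adv is ruled out by rule 1; that leaves Noun.
Position 3: Noun is ruled out by rule 3; that leaves Adv.
So the tagging must be: Noun Adj Adv Adv Adv Noun Adv.
Rule-by-rule: rule 1 satisfied; rule 2 satisfied; rule 3 satisfied; rule 4 satisfied.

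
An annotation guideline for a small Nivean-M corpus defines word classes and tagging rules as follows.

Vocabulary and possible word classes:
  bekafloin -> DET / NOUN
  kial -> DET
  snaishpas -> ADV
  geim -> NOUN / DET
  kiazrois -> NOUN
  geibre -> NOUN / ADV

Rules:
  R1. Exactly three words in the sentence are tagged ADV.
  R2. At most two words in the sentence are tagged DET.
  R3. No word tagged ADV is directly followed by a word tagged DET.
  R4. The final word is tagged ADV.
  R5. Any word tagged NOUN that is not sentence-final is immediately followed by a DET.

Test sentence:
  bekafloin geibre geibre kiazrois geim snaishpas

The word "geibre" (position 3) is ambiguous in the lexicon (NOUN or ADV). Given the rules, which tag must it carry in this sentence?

Candidates per position — 1:bekafloin {DET,NOUN}; 2:geibre {NOUN,ADV}; 3:geibre {NOUN,ADV}; 4:kiazrois {NOUN}; 5:geim {NOUN,DET}; 6:snaishpas {ADV}.
If word 1 were NOUN, no tagging could satisfy rule 5; so word 1 is DET.
If word 2 were NOUN, no tagging could satisfy rule 1; so word 2 is ADV.
If word 3 were NOUN, no tagging could satisfy rule 1; so word 3 is ADV.
If word 5 were NOUN, no tagging could satisfy rule 5; so word 5 is DET.
The unique satisfying tagging is: DET ADV ADV NOUN DET ADV.
Check: rule 1 ok; rule 2 ok; rule 3 ok; rule 4 ok; rule 5 ok.

ADV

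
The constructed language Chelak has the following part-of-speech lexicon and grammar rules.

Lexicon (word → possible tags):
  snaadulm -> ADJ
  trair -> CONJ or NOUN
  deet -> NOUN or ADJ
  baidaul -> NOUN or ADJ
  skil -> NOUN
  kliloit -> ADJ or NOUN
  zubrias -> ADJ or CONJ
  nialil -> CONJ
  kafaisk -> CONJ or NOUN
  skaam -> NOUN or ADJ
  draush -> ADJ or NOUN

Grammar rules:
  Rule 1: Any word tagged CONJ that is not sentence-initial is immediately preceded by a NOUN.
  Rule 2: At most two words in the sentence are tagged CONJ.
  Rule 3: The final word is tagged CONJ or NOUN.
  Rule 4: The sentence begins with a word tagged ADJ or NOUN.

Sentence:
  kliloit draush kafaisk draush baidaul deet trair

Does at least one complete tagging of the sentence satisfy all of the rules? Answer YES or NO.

YES

Candidates per position — 1:kliloit {ADJ,NOUN}; 2:draush {ADJ,NOUN}; 3:kafaisk {CONJ,NOUN}; 4:draush {ADJ,NOUN}; 5:baidaul {NOUN,ADJ}; 6:deet {NOUN,ADJ}; 7:trair {CONJ,NOUN}.
One satisfying assignment: ADJ ADJ NOUN ADJ ADJ NOUN NOUN.
Verifying each rule — rule 1 ok; rule 2 ok; rule 3 ok; rule 4 ok.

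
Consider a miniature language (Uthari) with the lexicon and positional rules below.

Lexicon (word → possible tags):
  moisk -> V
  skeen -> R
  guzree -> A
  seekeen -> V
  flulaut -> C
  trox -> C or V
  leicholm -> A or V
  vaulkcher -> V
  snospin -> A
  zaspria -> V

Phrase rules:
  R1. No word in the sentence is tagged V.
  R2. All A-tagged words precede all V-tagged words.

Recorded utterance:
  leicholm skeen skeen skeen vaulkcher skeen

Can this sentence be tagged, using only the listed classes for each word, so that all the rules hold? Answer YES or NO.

Candidates per position — 1:leicholm {A,V}; 2:skeen {R}; 3:skeen {R}; 4:skeen {R}; 5:vaulkcher {V}; 6:skeen {R}.
Rule 1 cannot be satisfied by any choice of tags from the lexicon.
So there is no consistent tagging.

NO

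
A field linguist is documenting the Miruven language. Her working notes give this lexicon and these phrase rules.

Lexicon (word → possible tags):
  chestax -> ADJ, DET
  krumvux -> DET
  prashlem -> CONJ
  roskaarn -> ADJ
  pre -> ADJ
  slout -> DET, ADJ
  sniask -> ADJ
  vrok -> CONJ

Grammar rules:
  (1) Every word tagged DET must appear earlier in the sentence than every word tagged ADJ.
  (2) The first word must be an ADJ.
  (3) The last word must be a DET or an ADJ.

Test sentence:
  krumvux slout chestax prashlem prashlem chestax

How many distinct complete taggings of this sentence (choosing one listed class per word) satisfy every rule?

Candidates per position — 1:krumvux {DET}; 2:slout {DET,ADJ}; 3:chestax {ADJ,DET}; 4:prashlem {CONJ}; 5:prashlem {CONJ}; 6:chestax {ADJ,DET}.
There are 8 candidate sequences in total.
Rule 2 cannot be satisfied by any choice of tags from the lexicon.
So there is no consistent tagging.
Count = 0.

0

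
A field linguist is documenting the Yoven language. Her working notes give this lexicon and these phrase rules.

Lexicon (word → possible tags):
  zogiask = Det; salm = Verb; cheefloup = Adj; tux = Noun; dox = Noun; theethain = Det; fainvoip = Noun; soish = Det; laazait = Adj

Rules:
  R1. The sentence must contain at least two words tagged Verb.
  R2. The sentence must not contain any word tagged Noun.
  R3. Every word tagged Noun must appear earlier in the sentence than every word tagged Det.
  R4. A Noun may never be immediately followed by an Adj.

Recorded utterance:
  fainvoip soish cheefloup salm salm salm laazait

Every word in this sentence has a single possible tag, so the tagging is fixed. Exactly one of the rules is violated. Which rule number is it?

2

Fixed tagging: Noun Det Adj Verb Verb Verb Adj.
Rule check: R1 ✓, R2 ✗, R3 ✓, R4 ✓.
Only rule 2 fails.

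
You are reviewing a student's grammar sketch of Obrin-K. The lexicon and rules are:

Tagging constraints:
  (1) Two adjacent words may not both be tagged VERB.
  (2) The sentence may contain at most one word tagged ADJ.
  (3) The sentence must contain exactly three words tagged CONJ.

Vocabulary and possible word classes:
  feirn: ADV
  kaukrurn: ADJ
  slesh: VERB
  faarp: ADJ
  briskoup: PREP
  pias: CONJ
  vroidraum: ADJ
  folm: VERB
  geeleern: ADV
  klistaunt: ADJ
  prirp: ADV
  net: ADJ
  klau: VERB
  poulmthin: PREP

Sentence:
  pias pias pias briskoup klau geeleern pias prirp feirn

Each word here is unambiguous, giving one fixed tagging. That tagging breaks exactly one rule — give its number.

3

Fixed tagging: CONJ CONJ CONJ PREP VERB ADV CONJ ADV ADV.
Applying the rules: R1 holds, R2 holds, R3 violated.
Only rule 3 fails.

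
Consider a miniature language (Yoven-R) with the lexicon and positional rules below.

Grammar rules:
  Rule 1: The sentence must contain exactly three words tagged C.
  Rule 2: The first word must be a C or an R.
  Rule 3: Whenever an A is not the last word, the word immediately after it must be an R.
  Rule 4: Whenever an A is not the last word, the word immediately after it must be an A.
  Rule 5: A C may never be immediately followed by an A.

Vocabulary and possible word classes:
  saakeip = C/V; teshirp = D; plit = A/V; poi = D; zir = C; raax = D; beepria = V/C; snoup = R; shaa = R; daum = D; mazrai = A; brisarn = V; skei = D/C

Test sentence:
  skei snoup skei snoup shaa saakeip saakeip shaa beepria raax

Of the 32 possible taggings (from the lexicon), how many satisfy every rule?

6

Candidates per position — 1:skei {D,C}; 2:snoup {R}; 3:skei {D,C}; 4:snoup {R}; 5:shaa {R}; 6:saakeip {C,V}; 7:saakeip {C,V}; 8:shaa {R}; 9:beepria {V,C}; 10:raax {D}.
There are 32 candidate sequences in total.
Checking each against the rules leaves 6 sequences.
Count = 6.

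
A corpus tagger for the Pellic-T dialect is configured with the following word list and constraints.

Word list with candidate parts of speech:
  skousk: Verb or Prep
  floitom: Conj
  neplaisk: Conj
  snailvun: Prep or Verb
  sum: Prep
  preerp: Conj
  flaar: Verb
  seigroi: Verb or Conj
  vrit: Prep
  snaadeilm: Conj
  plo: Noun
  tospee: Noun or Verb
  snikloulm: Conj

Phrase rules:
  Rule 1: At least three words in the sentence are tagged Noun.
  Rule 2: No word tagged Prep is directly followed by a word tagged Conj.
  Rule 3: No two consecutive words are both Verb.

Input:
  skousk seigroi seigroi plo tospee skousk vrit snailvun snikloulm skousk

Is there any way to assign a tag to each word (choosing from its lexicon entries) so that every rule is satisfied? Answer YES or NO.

NO

Candidates per position — 1:skousk {Verb,Prep}; 2:seigroi {Verb,Conj}; 3:seigroi {Verb,Conj}; 4:plo {Noun}; 5:tospee {Noun,Verb}; 6:skousk {Verb,Prep}; 7:vrit {Prep}; 8:snailvun {Prep,Verb}; 9:snikloulm {Conj}; 10:skousk {Verb,Prep}.
Rule 1 cannot be satisfied by any choice of tags from the lexicon.
So there is no consistent tagging.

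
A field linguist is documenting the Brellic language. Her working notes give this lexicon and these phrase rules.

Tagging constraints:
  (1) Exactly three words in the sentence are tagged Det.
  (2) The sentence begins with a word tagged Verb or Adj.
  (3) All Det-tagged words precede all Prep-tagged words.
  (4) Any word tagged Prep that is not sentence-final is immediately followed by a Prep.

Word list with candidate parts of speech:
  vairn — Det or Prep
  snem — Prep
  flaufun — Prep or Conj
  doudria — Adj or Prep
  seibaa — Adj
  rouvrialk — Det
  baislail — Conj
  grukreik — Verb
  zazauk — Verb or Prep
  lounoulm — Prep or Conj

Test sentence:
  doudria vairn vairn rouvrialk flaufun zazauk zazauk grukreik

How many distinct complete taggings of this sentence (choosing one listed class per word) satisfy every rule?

Candidates per position — 1:doudria {Adj,Prep}; 2:vairn {Det,Prep}; 3:vairn {Det,Prep}; 4:rouvrialk {Det}; 5:flaufun {Prep,Conj}; 6:zazauk {Verb,Prep}; 7:zazauk {Verb,Prep}; 8:grukreik {Verb}.
There are 64 candidate sequences in total.
The sequences that satisfy every rule: Adj Det Det Det Conj Verb Verb Verb.
Count = 1.

1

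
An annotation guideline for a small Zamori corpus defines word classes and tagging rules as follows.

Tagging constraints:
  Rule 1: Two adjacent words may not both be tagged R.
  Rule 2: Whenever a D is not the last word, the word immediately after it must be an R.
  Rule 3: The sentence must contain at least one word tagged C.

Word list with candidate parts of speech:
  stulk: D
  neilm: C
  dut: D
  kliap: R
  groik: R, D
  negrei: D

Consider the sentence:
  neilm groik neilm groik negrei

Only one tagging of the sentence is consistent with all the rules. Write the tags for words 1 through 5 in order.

C R C R D

Candidates per position — 1:neilm {C}; 2:groik {R,D}; 3:neilm {C}; 4:groik {R,D}; 5:negrei {D}.
Position 2: tagging it D would leave rule 2 unsatisfiable, so it must be R.
Position 4: tagging it D would leave rule 2 unsatisfiable, so it must be R.
The unique satisfying tagging is: C R C R D.
Checking: rule 1 holds; rule 2 holds; rule 3 holds.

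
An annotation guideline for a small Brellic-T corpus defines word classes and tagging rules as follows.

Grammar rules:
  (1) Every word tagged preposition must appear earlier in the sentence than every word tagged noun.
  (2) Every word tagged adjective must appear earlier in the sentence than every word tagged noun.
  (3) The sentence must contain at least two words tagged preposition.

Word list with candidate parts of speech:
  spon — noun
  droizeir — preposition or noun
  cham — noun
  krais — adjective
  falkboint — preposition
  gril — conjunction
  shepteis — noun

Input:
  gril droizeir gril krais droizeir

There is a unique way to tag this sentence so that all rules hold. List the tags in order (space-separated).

Candidates per position — 1:gril {conjunction}; 2:droizeir {preposition,noun}; 3:gril {conjunction}; 4:krais {adjective}; 5:droizeir {preposition,noun}.
If word 2 were noun, no tagging could satisfy rule 2; so word 2 is preposition.
If word 5 were noun, no tagging could satisfy rule 3; so word 5 is preposition.
The only consistent sequence is: conjunction preposition conjunction adjective preposition.
Verifying each rule — rule 1 ✓; rule 2 ✓; rule 3 ✓.

conjunction preposition conjunction adjective preposition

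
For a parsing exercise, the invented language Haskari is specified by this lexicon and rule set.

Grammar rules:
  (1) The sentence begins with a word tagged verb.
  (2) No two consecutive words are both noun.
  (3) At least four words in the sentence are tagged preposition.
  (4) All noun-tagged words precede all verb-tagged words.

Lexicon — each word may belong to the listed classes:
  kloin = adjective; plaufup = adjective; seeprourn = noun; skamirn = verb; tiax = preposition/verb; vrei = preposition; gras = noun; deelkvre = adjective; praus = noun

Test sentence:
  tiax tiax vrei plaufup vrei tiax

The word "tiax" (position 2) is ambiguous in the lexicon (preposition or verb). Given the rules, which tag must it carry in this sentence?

preposition

Candidates per position — 1:tiax {preposition,verb}; 2:tiax {preposition,verb}; 3:vrei {preposition}; 4:plaufup {adjective}; 5:vrei {preposition}; 6:tiax {preposition,verb}.
Position 1: tagging it preposition would leave rule 1 unsatisfiable, so it must be verb.
Position 2: tagging it verb would leave rule 3 unsatisfiable, so it must be preposition.
Position 6: tagging it verb would leave rule 3 unsatisfiable, so it must be preposition.
That leaves exactly one tagging: verb preposition preposition adjective preposition preposition.
Rule-by-rule: rule 1 ok; rule 2 ok; rule 3 ok; rule 4 ok.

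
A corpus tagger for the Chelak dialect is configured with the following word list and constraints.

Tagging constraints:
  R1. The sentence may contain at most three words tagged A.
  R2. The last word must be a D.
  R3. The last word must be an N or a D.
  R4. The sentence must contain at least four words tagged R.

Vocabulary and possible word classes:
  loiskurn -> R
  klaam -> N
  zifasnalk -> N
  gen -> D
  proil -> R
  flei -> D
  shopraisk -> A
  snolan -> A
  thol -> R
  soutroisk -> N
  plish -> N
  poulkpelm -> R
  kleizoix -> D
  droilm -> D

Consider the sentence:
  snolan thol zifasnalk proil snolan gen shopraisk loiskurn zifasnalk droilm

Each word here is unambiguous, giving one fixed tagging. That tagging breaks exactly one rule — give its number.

Fixed tagging: A R N R A D A R N D.
Rule check: R1 ✓, R2 ✓, R3 ✓, R4 ✗.
Only rule 4 fails.

4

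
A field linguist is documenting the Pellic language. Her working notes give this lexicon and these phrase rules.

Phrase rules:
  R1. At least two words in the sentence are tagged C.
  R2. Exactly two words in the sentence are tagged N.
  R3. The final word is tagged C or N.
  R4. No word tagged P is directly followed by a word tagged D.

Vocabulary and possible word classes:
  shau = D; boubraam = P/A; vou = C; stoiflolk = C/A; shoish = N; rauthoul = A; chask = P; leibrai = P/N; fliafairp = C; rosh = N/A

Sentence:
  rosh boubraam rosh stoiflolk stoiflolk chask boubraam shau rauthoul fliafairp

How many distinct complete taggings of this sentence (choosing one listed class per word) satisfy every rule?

6

Candidates per position — 1:rosh {N,A}; 2:boubraam {P,A}; 3:rosh {N,A}; 4:stoiflolk {C,A}; 5:stoiflolk {C,A}; 6:chask {P}; 7:boubraam {P,A}; 8:shau {D}; 9:rauthoul {A}; 10:fliafairp {C}.
There are 64 candidate sequences in total.
Checking each against the rules leaves 6 sequences.
Count = 6.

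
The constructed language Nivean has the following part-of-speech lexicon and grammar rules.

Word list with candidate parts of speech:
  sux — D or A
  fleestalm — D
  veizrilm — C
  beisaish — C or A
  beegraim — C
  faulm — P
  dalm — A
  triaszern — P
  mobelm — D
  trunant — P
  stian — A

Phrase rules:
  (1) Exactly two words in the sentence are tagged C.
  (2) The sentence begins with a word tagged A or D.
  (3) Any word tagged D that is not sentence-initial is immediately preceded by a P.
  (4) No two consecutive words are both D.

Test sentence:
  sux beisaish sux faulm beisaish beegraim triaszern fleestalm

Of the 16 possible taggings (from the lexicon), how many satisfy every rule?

4

Candidates per position — 1:sux {D,A}; 2:beisaish {C,A}; 3:sux {D,A}; 4:faulm {P}; 5:beisaish {C,A}; 6:beegraim {C}; 7:triaszern {P}; 8:fleestalm {D}.
There are 16 candidate sequences in total.
The sequences that satisfy every rule: D C A P A C P D; D A A P C C P D; A C A P A C P D; A A A P C C P D.
Count = 4.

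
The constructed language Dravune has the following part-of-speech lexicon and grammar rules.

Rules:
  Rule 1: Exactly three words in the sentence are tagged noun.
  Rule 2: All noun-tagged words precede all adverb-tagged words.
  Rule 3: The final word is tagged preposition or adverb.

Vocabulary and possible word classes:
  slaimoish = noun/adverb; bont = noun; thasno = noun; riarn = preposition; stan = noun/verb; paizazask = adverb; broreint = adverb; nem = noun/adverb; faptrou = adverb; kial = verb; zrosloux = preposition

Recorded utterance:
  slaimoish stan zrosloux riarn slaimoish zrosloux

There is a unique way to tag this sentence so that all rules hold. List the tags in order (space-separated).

noun noun preposition preposition noun preposition

Candidates per position — 1:slaimoish {noun,adverb}; 2:stan {noun,verb}; 3:zrosloux {preposition}; 4:riarn {preposition}; 5:slaimoish {noun,adverb}; 6:zrosloux {preposition}.
Position 1: tagging it adverb would leave rule 1 unsatisfiable, so it must be noun.
Position 2: tagging it verb would leave rule 1 unsatisfiable, so it must be noun.
Position 5: tagging it adverb would leave rule 1 unsatisfiable, so it must be noun.
That leaves exactly one tagging: noun noun preposition preposition noun preposition.
Checking: rule 1 holds; rule 2 holds; rule 3 holds.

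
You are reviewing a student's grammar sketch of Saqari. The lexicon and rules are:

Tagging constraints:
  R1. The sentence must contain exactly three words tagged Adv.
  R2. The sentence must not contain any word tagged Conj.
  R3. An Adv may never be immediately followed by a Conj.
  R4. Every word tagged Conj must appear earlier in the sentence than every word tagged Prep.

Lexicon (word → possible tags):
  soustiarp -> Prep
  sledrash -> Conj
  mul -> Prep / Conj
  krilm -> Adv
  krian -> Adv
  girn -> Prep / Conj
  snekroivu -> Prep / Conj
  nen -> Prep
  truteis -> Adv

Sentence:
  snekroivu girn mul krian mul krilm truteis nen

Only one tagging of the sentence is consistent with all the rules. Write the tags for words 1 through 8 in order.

Prep Prep Prep Adv Prep Adv Adv Prep

Candidates per position — 1:snekroivu {Prep,Conj}; 2:girn {Prep,Conj}; 3:mul {Prep,Conj}; 4:krian {Adv}; 5:mul {Prep,Conj}; 6:krilm {Adv}; 7:truteis {Adv}; 8:nen {Prep}.
Position 1: Conj is ruled out by rule 2; that leaves Prep.
Position 2: Conj is ruled out by rule 2; that leaves Prep.
Position 3: Conj is ruled out by rule 2; that leaves Prep.
Position 5: Conj is ruled out by rule 2; that leaves Prep.
The unique satisfying tagging is: Prep Prep Prep Adv Prep Adv Adv Prep.
Rule-by-rule: rule 1 satisfied; rule 2 satisfied; rule 3 satisfied; rule 4 satisfied.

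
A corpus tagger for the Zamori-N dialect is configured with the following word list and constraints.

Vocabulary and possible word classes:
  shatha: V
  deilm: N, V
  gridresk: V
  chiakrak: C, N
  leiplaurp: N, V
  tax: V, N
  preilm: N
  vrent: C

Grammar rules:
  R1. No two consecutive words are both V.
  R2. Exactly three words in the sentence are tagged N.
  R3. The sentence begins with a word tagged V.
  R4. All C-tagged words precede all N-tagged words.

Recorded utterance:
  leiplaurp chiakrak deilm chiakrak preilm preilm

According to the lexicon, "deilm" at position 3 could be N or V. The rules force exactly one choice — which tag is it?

V

Candidates per position — 1:leiplaurp {N,V}; 2:chiakrak {C,N}; 3:deilm {N,V}; 4:chiakrak {C,N}; 5:preilm {N}; 6:preilm {N}.
Position 1: N is ruled out by rule 3; that leaves V.
Position 3: the remaining choice is settled jointly with positions 2, 4 — only V at position 3 is part of a tagging that satisfies every rule.
That leaves exactly one tagging: V C V N N N.
Rule-by-rule: rule 1 satisfied; rule 2 satisfied; rule 3 satisfied; rule 4 satisfied.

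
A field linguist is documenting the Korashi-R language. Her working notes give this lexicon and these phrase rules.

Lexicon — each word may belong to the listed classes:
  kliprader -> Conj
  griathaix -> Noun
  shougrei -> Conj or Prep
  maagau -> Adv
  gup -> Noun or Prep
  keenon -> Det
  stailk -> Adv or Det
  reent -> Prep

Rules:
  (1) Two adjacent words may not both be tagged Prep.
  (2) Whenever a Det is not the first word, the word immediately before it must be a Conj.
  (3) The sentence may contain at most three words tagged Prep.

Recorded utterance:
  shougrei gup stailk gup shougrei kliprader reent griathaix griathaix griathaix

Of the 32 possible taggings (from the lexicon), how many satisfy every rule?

9

Candidates per position — 1:shougrei {Conj,Prep}; 2:gup {Noun,Prep}; 3:stailk {Adv,Det}; 4:gup {Noun,Prep}; 5:shougrei {Conj,Prep}; 6:kliprader {Conj}; 7:reent {Prep}; 8:griathaix {Noun}; 9:griathaix {Noun}; 10:griathaix {Noun}.
There are 32 candidate sequences in total.
Checking each against the rules leaves 9 sequences.
Count = 9.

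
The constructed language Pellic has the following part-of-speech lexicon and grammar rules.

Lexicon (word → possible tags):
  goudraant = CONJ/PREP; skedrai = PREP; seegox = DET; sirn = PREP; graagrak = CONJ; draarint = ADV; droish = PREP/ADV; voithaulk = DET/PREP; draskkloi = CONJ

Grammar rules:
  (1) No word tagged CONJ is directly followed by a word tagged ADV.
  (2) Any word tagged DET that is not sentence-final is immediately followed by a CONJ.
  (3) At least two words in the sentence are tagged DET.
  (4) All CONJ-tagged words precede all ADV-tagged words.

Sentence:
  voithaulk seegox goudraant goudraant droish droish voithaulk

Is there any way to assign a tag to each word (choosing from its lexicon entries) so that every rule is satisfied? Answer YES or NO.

Candidates per position — 1:voithaulk {DET,PREP}; 2:seegox {DET}; 3:goudraant {CONJ,PREP}; 4:goudraant {CONJ,PREP}; 5:droish {PREP,ADV}; 6:droish {PREP,ADV}; 7:voithaulk {DET,PREP}.
One satisfying assignment: PREP DET CONJ PREP ADV ADV DET.
Verifying each rule — rule 1 satisfied; rule 2 satisfied; rule 3 satisfied; rule 4 satisfied.

YES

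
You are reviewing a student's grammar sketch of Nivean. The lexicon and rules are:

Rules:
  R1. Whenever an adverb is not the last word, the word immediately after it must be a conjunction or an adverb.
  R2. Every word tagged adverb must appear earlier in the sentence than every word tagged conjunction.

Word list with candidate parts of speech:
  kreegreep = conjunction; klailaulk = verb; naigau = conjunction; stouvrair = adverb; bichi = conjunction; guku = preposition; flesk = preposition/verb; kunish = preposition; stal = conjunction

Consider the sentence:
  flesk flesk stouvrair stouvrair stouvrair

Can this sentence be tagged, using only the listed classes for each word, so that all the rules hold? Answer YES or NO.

Candidates per position — 1:flesk {preposition,verb}; 2:flesk {preposition,verb}; 3:stouvrair {adverb}; 4:stouvrair {adverb}; 5:stouvrair {adverb}.
One satisfying assignment: verb verb adverb adverb adverb.
Verifying each rule — rule 1 ok; rule 2 ok.

YES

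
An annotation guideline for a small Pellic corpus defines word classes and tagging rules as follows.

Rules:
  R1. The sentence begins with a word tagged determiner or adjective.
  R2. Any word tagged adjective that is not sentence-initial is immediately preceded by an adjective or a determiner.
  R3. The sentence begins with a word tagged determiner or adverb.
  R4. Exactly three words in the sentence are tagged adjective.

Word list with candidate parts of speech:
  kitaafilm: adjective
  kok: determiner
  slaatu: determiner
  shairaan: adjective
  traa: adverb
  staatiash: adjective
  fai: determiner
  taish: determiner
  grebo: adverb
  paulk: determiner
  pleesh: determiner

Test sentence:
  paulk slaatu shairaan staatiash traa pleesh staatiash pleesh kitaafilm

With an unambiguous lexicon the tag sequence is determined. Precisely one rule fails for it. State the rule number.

Fixed tagging: determiner determiner adjective adjective adverb determiner adjective determiner adjective.
Rule check: R1 ok, R2 ok, R3 ok, R4 fails.
Only rule 4 fails.

4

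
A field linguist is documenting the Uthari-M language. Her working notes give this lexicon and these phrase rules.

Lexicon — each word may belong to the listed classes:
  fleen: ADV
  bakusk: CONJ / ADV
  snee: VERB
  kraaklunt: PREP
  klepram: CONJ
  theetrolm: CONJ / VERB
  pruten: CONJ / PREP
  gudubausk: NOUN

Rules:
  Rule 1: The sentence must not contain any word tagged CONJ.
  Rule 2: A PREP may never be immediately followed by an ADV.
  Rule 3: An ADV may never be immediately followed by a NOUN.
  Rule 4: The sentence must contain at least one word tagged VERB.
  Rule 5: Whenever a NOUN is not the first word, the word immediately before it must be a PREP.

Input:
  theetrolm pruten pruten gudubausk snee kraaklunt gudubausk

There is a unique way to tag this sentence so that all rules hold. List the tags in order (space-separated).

Candidates per position — 1:theetrolm {CONJ,VERB}; 2:pruten {CONJ,PREP}; 3:pruten {CONJ,PREP}; 4:gudubausk {NOUN}; 5:snee {VERB}; 6:kraaklunt {PREP}; 7:gudubausk {NOUN}.
Word 1 cannot be CONJ — rule 1 would then fail for every completion. It is VERB.
Word 2 cannot be CONJ — rule 1 would then fail for every completion. It is PREP.
Word 3 cannot be CONJ — rule 1 would then fail for every completion. It is PREP.
The unique satisfying tagging is: VERB PREP PREP NOUN VERB PREP NOUN.
Verifying each rule — rule 1 ok; rule 2 ok; rule 3 ok; rule 4 ok; rule 5 ok.

VERB PREP PREP NOUN VERB PREP NOUN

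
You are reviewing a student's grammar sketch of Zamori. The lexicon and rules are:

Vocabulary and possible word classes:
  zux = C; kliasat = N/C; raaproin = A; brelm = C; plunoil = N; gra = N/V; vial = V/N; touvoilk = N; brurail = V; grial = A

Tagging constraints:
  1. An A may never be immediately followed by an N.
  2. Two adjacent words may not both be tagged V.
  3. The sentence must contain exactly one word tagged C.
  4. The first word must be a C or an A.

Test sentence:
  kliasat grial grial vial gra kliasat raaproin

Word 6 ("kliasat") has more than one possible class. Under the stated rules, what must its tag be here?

Candidates per position — 1:kliasat {N,C}; 2:grial {A}; 3:grial {A}; 4:vial {V,N}; 5:gra {N,V}; 6:kliasat {N,C}; 7:raaproin {A}.
Position 1: N is ruled out by rule 4; that leaves C.
Position 4: N is ruled out by rule 1; that leaves V.
Position 5: V is ruled out by rule 2; that leaves N.
Position 6: C is ruled out by rule 3; that leaves N.
The only consistent sequence is: C A A V N N A.
Rule-by-rule: rule 1 ok; rule 2 ok; rule 3 ok; rule 4 ok.

N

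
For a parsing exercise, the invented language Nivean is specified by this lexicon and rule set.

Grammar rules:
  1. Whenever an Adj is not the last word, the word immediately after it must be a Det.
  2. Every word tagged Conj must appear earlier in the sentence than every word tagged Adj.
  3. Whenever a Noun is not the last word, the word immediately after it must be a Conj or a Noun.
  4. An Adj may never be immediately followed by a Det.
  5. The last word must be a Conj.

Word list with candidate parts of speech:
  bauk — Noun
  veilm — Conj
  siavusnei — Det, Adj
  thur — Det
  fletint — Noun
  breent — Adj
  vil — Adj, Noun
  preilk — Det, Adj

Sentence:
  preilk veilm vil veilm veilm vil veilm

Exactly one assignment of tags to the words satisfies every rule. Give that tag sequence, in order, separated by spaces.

Det Conj Noun Conj Conj Noun Conj

Candidates per position — 1:preilk {Det,Adj}; 2:veilm {Conj}; 3:vil {Adj,Noun}; 4:veilm {Conj}; 5:veilm {Conj}; 6:vil {Adj,Noun}; 7:veilm {Conj}.
At position 1, choosing Adj makes rule 1 impossible to satisfy; hence Det.
At position 3, choosing Adj makes rule 1 impossible to satisfy; hence Noun.
At position 6, choosing Adj makes rule 1 impossible to satisfy; hence Noun.
That leaves exactly one tagging: Det Conj Noun Conj Conj Noun Conj.
Checking: rule 1 ok; rule 2 ok; rule 3 ok; rule 4 ok; rule 5 ok.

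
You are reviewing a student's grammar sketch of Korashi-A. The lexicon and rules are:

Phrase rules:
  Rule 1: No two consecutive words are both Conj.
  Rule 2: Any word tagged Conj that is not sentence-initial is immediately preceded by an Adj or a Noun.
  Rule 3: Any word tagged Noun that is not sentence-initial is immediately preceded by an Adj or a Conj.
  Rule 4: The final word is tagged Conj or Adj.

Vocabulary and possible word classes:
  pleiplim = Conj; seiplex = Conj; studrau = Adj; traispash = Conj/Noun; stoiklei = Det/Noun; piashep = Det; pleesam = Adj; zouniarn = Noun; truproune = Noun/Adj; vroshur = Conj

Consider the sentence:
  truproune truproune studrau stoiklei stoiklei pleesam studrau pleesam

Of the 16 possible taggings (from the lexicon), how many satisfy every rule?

6

Candidates per position — 1:truproune {Noun,Adj}; 2:truproune {Noun,Adj}; 3:studrau {Adj}; 4:stoiklei {Det,Noun}; 5:stoiklei {Det,Noun}; 6:pleesam {Adj}; 7:studrau {Adj}; 8:pleesam {Adj}.
There are 16 candidate sequences in total.
Checking each against the rules leaves 6 sequences.
Count = 6.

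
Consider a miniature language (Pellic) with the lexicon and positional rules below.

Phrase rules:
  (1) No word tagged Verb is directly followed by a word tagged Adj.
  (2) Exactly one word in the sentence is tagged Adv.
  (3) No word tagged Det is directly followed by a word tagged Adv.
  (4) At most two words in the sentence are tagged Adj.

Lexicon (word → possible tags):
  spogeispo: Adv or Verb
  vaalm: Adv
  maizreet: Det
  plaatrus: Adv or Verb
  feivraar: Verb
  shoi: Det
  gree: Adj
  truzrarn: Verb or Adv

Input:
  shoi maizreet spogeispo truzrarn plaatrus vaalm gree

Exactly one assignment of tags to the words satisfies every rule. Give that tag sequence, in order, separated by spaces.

Det Det Verb Verb Verb Adv Adj

Candidates per position — 1:shoi {Det}; 2:maizreet {Det}; 3:spogeispo {Adv,Verb}; 4:truzrarn {Verb,Adv}; 5:plaatrus {Adv,Verb}; 6:vaalm {Adv}; 7:gree {Adj}.
Position 3: tagging it Adv would leave rule 2 unsatisfiable, so it must be Verb.
Position 4: tagging it Adv would leave rule 2 unsatisfiable, so it must be Verb.
Position 5: tagging it Adv would leave rule 2 unsatisfiable, so it must be Verb.
That leaves exactly one tagging: Det Det Verb Verb Verb Adv Adj.
Check: rule 1 holds; rule 2 holds; rule 3 holds; rule 4 holds.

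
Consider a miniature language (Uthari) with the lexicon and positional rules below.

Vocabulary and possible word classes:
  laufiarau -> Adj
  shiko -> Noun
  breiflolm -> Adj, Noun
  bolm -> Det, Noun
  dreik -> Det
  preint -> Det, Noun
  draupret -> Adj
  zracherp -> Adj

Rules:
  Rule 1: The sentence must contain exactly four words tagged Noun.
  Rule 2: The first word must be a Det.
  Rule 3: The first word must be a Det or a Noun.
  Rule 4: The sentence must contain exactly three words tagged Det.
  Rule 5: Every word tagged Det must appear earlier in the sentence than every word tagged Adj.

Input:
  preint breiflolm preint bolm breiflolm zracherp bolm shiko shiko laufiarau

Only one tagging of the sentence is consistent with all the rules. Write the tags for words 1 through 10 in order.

Candidates per position — 1:preint {Det,Noun}; 2:breiflolm {Adj,Noun}; 3:preint {Det,Noun}; 4:bolm {Det,Noun}; 5:breiflolm {Adj,Noun}; 6:zracherp {Adj}; 7:bolm {Det,Noun}; 8:shiko {Noun}; 9:shiko {Noun}; 10:laufiarau {Adj}.
If word 1 were Noun, no tagging could satisfy rule 2; so word 1 is Det.
If word 7 were Det, no tagging could satisfy rule 5; so word 7 is Noun.
If word 3 were Noun, no tagging could satisfy rule 4; so word 3 is Det.
If word 4 were Noun, no tagging could satisfy rule 4; so word 4 is Det.
If word 2 were Adj, no tagging could satisfy rule 5; so word 2 is Noun.
If word 5 were Noun, no tagging could satisfy rule 1; so word 5 is Adj.
The only consistent sequence is: Det Noun Det Det Adj Adj Noun Noun Noun Adj.
Checking: rule 1 ok; rule 2 ok; rule 3 ok; rule 4 ok; rule 5 ok.

Det Noun Det Det Adj Adj Noun Noun Noun Adj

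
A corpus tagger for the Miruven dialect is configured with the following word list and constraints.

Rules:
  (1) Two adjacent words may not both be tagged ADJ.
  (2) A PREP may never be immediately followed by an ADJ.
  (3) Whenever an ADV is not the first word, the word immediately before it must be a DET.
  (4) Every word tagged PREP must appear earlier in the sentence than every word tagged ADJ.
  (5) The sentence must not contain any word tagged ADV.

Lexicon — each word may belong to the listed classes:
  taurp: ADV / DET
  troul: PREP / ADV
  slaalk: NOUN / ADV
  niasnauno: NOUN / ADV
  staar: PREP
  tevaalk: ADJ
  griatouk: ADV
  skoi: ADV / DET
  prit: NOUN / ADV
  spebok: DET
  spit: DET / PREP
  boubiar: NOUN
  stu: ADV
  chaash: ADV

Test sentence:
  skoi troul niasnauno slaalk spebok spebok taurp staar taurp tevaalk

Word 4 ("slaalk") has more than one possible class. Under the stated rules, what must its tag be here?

Candidates per position — 1:skoi {ADV,DET}; 2:troul {PREP,ADV}; 3:niasnauno {NOUN,ADV}; 4:slaalk {NOUN,ADV}; 5:spebok {DET}; 6:spebok {DET}; 7:taurp {ADV,DET}; 8:staar {PREP}; 9:taurp {ADV,DET}; 10:tevaalk {ADJ}.
Position 1: tagging it ADV would leave rule 5 unsatisfiable, so it must be DET.
Position 2: tagging it ADV would leave rule 5 unsatisfiable, so it must be PREP.
Position 3: tagging it ADV would leave rule 3 unsatisfiable, so it must be NOUN.
Position 4: tagging it ADV would leave rule 3 unsatisfiable, so it must be NOUN.
Position 7: tagging it ADV would leave rule 5 unsatisfiable, so it must be DET.
Position 9: tagging it ADV would leave rule 3 unsatisfiable, so it must be DET.
The unique satisfying tagging is: DET PREP NOUN NOUN DET DET DET PREP DET ADJ.
Rule-by-rule: rule 1 ok; rule 2 ok; rule 3 ok; rule 4 ok; rule 5 ok.

NOUN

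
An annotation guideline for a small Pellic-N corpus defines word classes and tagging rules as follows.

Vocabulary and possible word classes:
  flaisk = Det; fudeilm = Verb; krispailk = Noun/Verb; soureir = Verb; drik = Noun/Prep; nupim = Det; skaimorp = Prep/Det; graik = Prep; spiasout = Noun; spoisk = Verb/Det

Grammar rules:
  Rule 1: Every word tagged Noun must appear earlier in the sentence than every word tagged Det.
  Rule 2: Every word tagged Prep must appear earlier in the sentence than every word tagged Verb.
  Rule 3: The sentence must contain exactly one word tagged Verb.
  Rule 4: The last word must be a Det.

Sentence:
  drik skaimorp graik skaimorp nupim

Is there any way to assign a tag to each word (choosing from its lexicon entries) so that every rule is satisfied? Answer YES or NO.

NO

Candidates per position — 1:drik {Noun,Prep}; 2:skaimorp {Prep,Det}; 3:graik {Prep}; 4:skaimorp {Prep,Det}; 5:nupim {Det}.
Rule 3 cannot be satisfied by any choice of tags from the lexicon.
So there is no consistent tagging.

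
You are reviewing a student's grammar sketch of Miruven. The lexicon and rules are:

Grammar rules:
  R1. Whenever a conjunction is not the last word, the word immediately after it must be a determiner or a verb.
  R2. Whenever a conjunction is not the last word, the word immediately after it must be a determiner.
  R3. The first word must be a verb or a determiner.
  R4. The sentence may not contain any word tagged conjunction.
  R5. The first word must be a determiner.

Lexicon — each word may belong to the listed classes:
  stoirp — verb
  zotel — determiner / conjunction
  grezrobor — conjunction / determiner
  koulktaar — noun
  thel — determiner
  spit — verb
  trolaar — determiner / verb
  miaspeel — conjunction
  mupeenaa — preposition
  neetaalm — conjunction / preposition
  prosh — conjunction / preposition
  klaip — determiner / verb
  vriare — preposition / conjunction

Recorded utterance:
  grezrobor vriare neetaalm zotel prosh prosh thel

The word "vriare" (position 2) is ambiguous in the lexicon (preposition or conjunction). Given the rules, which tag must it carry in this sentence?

preposition

Candidates per position — 1:grezrobor {conjunction,determiner}; 2:vriare {preposition,conjunction}; 3:neetaalm {conjunction,preposition}; 4:zotel {determiner,conjunction}; 5:prosh {conjunction,preposition}; 6:prosh {conjunction,preposition}; 7:thel {determiner}.
If word 1 were conjunction, no tagging could satisfy rule 1; so word 1 is determiner.
If word 2 were conjunction, no tagging could satisfy rule 1; so word 2 is preposition.
If word 3 were conjunction, no tagging could satisfy rule 4; so word 3 is preposition.
If word 4 were conjunction, no tagging could satisfy rule 1; so word 4 is determiner.
If word 5 were conjunction, no tagging could satisfy rule 1; so word 5 is preposition.
If word 6 were conjunction, no tagging could satisfy rule 4; so word 6 is preposition.
The unique satisfying tagging is: determiner preposition preposition determiner preposition preposition determiner.
Check: rule 1 ok; rule 2 ok; rule 3 ok; rule 4 ok; rule 5 ok.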